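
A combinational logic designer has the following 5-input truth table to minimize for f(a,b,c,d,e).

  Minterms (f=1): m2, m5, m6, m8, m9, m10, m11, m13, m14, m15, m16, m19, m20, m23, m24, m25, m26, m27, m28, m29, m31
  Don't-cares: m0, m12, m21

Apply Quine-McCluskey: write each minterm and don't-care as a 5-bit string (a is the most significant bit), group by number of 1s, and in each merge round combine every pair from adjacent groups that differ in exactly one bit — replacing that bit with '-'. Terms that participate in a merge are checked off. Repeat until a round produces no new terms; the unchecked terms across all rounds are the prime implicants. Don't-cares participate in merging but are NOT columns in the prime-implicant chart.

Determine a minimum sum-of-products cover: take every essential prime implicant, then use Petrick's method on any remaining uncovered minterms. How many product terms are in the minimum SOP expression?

6

Round 0: 00000✓ 00010✓ 00101✓ 00110✓ 01000✓ 01001✓ 01010✓ 01011✓ 01100✓ 01101✓ 01110✓ 01111✓ 10000✓ 10011✓ 10100✓ 10101✓ 10111✓ 11000✓ 11001✓ 11010✓ 11011✓ 11100✓ 11101✓ 11111✓
Round 1: -0000✓ -0101✓ -1000✓ -1001✓ -1010✓ -1011✓ -1100✓ -1101✓ -1111✓ 0-000✓ 0-010✓ 0-101✓ 0-110✓ 00-10✓ 000-0✓ 01-00✓ 01-01✓ 01-10✓ 01-11✓ 010-0✓ 010-1✓ 0100-✓ 0101-✓ 011-0✓ 011-1✓ 0110-✓ 0111-✓ 1-000✓ 1-011✓ 1-100✓ 1-101✓ 1-111✓ 10-00✓ 10-11✓ 101-1✓ 1010-✓ 11-00✓ 11-01✓ 11-11✓ 110-0✓ 110-1✓ 1100-✓ 1101-✓ 111-1✓ 1110-✓
Round 2: --000 --101 -1-00✓ -1-01✓ -1-11✓ -10-0✓ -10-1✓ -100-✓ -101-✓ -11-1✓ -110-✓ 0--10 0-0-0 01--0✓ 01--1✓ 01-0-✓ 01-1-✓ 010--✓ 011--✓ 1--00 1--11 1-1-1 1-10- 11--1✓ 11-0-✓ 110--✓
Round 3: -1--1 -1-0- -10-- 01---
PIs = {--000, --101, -1--1, -1-0-, -10--, 0--10, 0-0-0, 01---, 1--00, 1--11, 1-1-1, 1-10-}
Coverage chart:
  m2: 0--10,0-0-0
  m5: --101 ←essential
  m6: 0--10 ←essential
  m8: --000,-1-0-,-10--,0-0-0,01---
  m9: -1--1,-1-0-,-10--,01---
  m10: -10--,0--10,0-0-0,01---
  m11: -1--1,-10--,01---
  m13: --101,-1--1,-1-0-,01---
  m14: 0--10,01---
  m15: -1--1,01---
  m16: --000,1--00
  m19: 1--11 ←essential
  m20: 1--00,1-10-
  m23: 1--11,1-1-1
  m24: --000,-1-0-,-10--,1--00
  m25: -1--1,-1-0-,-10--
  m26: -10-- ←essential
  m27: -1--1,-10--,1--11
  m28: -1-0-,1--00,1-10-
  m29: --101,-1--1,-1-0-,1-1-1,1-10-
  m31: -1--1,1--11,1-1-1
Essential: --101, -10--, 0--10, 1--11
Petrick residual → -1--1, 1--00
Min cover (6 terms): cd'e + be + bc' + a'de' + ad'e' + ade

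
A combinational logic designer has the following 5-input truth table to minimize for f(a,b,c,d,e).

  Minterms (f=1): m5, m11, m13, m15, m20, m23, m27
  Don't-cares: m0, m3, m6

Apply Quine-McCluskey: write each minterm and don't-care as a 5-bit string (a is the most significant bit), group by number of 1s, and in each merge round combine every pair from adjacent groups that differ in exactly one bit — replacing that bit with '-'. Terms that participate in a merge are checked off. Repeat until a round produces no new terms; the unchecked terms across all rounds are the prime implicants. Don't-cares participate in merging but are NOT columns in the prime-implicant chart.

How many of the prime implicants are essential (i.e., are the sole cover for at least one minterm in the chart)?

Round 0: 00000 00011✓ 00101✓ 00110 01011✓ 01101✓ 01111✓ 10100 10111 11011✓
Round 1: -1011 0-011 0-101 01-11 011-1
PIs = {-1011, 0-011, 0-101, 00000, 00110, 01-11, 011-1, 10100, 10111}
Coverage chart:
  m5: 0-101 ←essential
  m11: -1011,0-011,01-11
  m13: 0-101,011-1
  m15: 01-11,011-1
  m20: 10100 ←essential
  m23: 10111 ←essential
  m27: -1011 ←essential
Essential: -1011, 0-101, 10100, 10111

4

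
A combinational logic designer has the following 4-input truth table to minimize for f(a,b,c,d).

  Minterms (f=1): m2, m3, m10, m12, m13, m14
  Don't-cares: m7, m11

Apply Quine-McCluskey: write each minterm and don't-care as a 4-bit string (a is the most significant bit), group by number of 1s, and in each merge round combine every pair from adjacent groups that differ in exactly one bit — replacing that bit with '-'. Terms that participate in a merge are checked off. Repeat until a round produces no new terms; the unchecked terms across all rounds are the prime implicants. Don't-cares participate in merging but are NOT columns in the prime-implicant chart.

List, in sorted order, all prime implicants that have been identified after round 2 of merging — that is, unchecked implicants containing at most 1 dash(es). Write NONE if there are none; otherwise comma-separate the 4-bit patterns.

0-11, 1-10, 11-0, 110-

Round 0: 0010✓ 0011✓ 0111✓ 1010✓ 1011✓ 1100✓ 1101✓ 1110✓
Round 1: -010✓ -011✓ 0-11 001-✓ 1-10 101-✓ 11-0 110-
Round 2: -01-
PIs = {-01-, 0-11, 1-10, 11-0, 110-}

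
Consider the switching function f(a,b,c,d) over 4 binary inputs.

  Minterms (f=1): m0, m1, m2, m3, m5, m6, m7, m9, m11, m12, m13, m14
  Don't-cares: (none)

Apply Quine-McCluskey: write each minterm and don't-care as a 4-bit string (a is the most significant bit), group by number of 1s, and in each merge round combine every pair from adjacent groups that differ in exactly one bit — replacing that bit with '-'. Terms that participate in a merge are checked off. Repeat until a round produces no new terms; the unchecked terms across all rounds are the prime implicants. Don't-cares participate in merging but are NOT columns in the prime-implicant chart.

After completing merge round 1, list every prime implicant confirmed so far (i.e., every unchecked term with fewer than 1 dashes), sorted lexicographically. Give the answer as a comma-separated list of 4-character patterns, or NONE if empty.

Round 0: 0000✓ 0001✓ 0010✓ 0011✓ 0101✓ 0110✓ 0111✓ 1001✓ 1011✓ 1100✓ 1101✓ 1110✓
Round 1: -001✓ -011✓ -101✓ -110 0-01✓ 0-10✓ 0-11✓ 00-0✓ 00-1✓ 000-✓ 001-✓ 01-1✓ 011-✓ 1-01✓ 10-1✓ 11-0 110-
Round 2: --01 -0-1 0--1 0-1- 00--
PIs = {--01, -0-1, -110, 0--1, 0-1-, 00--, 11-0, 110-}

NONE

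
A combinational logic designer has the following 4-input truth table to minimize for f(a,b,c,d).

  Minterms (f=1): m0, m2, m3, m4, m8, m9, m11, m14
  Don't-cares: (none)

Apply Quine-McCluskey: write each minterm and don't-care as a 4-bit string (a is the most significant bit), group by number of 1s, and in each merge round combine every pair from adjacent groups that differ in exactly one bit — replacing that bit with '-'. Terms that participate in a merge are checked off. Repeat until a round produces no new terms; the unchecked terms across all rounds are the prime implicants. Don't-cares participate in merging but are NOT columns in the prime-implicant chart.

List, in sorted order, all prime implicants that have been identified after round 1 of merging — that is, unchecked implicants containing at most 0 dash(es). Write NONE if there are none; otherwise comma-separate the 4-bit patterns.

1110

Round 0: 0000✓ 0010✓ 0011✓ 0100✓ 1000✓ 1001✓ 1011✓ 1110
Round 1: -000 -011 0-00 00-0 001- 10-1 100-
PIs = {-000, -011, 0-00, 00-0, 001-, 10-1, 100-, 1110}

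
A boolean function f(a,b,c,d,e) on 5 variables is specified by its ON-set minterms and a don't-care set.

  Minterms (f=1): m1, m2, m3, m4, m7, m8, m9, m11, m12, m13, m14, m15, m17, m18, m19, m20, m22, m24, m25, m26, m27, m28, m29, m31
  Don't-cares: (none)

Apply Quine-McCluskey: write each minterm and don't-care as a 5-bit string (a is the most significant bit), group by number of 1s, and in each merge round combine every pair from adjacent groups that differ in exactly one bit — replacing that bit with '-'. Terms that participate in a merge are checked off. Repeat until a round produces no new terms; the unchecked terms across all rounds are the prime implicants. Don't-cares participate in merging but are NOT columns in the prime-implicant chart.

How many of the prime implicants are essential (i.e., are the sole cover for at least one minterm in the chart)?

7

[col 0] 00001*, 00010*, 00011*, 00100*, 00111*, 01000*, 01001*, 01011*, 01100*, 01101*, 01110*, 01111*, 10001*, 10010*, 10011*, 10100*, 10110*, 11000*, 11001*, 11010*, 11011*, 11100*, 11101*, 11111*
[col 1] -0001*, -0010*, -0011*, -0100*, -1000*, -1001*, -1011*, -1100*, -1101*, -1111*, 0-001*, 0-011*, 0-100*, 0-111*, 00-11*, 000-1*, 0001-*, 01-00*, 01-01*, 01-11*, 010-1*, 0100-*, 011-0*, 011-1*, 0110-*, 0111-*, 1-001*, 1-010*, 1-011*, 1-100*, 10-10, 100-1*, 1001-*, 101-0, 11-00*, 11-01*, 11-11*, 110-0*, 110-1*, 1100-*, 1101-*, 111-1*, 1110-*
[col 2] --001*, --011*, --100, -00-1*, -001-, -1-00*, -1-01*, -1-11*, -10-1*, -100-*, -11-1*, -110-*, 0--11, 0-0-1*, 01--1*, 01-0-*, 011--, 1-0-1*, 1-01-, 11--1*, 11-0-*, 110--
[col 3] --0-1, -1--1, -1-0-
Prime implicants: --0-1, --100, -001-, -1--1, -1-0-, 0--11, 011--, 1-01-, 10-10, 101-0, 110--
PI chart (minterm → PIs covering it):
  1 | --0-1  (sole → essential)
  2 | -001-  (sole → essential)
  3 | --0-1,-001-,0--11
  4 | --100  (sole → essential)
  7 | 0--11  (sole → essential)
  8 | -1-0-  (sole → essential)
  9 | --0-1,-1--1,-1-0-
  11 | --0-1,-1--1,0--11
  12 | --100,-1-0-,011--
  13 | -1--1,-1-0-,011--
  14 | 011--  (sole → essential)
  15 | -1--1,0--11,011--
  17 | --0-1  (sole → essential)
  18 | -001-,1-01-,10-10
  19 | --0-1,-001-,1-01-
  20 | --100,101-0
  22 | 10-10,101-0
  24 | -1-0-,110--
  25 | --0-1,-1--1,-1-0-,110--
  26 | 1-01-,110--
  27 | --0-1,-1--1,1-01-,110--
  28 | --100,-1-0-
  29 | -1--1,-1-0-
  31 | -1--1  (sole → essential)
Essential prime implicants: --0-1, --100, -001-, -1--1, -1-0-, 0--11, 011--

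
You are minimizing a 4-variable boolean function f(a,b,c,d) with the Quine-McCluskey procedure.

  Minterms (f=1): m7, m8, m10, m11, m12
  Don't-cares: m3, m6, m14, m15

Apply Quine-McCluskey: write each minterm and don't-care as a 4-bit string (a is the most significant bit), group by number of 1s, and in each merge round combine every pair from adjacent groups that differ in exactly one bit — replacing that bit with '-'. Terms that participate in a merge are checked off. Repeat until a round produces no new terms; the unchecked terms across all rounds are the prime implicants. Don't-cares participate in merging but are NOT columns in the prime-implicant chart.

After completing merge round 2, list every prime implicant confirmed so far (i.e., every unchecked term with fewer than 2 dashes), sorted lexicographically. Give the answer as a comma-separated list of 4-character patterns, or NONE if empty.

NONE

[col 0] 0011*, 0110*, 0111*, 1000*, 1010*, 1011*, 1100*, 1110*, 1111*
[col 1] -011*, -110*, -111*, 0-11*, 011-*, 1-00*, 1-10*, 1-11*, 10-0*, 101-*, 11-0*, 111-*
[col 2] --11, -11-, 1--0, 1-1-
Prime implicants: --11, -11-, 1--0, 1-1-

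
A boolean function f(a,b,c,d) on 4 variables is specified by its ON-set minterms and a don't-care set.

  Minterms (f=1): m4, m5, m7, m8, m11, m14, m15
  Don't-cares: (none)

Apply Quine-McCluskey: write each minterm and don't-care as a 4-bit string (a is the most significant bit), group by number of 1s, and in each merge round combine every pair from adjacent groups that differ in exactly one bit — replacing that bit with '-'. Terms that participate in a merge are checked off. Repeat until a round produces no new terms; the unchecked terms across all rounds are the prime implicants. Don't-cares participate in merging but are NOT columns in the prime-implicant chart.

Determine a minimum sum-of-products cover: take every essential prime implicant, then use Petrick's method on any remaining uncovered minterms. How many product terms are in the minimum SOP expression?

size-2^0 implicants → 0100(✓)  0101(✓)  0111(✓)  1000  1011(✓)  1110(✓)  1111(✓)
size-2^1 implicants → -111  01-1  010-  1-11  111-
Unchecked terms (primes): -111, 01-1, 010-, 1-11, 1000, 111-
Minterm coverage:
  m4 ⊆ 010- [E]
  m5 ⊆ 01-1,010-
  m7 ⊆ -111,01-1
  m8 ⊆ 1000 [E]
  m11 ⊆ 1-11 [E]
  m14 ⊆ 111- [E]
  m15 ⊆ -111,1-11,111-
E = {010-, 1-11, 1000, 111-}
Petrick residual → -111
Cover = bcd + a'bc' + acd + ab'c'd' + abc  |cover|=5

5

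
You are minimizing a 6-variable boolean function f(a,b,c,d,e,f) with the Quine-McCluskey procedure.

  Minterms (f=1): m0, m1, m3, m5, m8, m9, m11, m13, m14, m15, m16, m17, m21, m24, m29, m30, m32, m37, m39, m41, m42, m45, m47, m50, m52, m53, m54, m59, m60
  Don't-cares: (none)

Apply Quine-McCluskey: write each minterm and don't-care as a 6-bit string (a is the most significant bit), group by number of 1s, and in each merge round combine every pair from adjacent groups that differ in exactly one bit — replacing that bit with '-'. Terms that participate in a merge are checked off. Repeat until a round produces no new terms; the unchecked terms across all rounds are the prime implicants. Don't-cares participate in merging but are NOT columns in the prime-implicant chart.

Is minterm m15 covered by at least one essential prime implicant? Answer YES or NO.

NO

Round 0: 000000✓ 000001✓ 000011✓ 000101✓ 001000✓ 001001✓ 001011✓ 001101✓ 001110✓ 001111✓ 010000✓ 010001✓ 010101✓ 011000✓ 011101✓ 011110✓ 100000✓ 100101✓ 100111✓ 101001✓ 101010 101101✓ 101111✓ 110010✓ 110100✓ 110101✓ 110110✓ 111011 111100✓
Round 1: -00000 -00101✓ -01001✓ -01101✓ -01111✓ -10101✓ 0-0000✓ 0-0001✓ 0-0101✓ 0-1000✓ 0-1101✓ 0-1110 00-000✓ 00-001✓ 00-011✓ 00-101✓ 000-01✓ 0000-1✓ 00000-✓ 001-01✓ 001-11✓ 0010-1✓ 00100-✓ 0011-1✓ 00111- 01-000✓ 01-101✓ 010-01✓ 01000-✓ 1-0101✓ 10-101✓ 10-111✓ 1001-1✓ 101-01✓ 1011-1✓ 11-100 110-10 1101-0 11010-
Round 2: --0101 -0-101 -01-01 -011-1 0--000 0--101 0-0-01 0-000- 00--01 00-0-1 00-00- 001--1 10-1-1
PIs = {--0101, -0-101, -00000, -01-01, -011-1, 0--000, 0--101, 0-0-01, 0-000-, 0-1110, 00--01, 00-0-1, 00-00-, 001--1, 00111-, 10-1-1, 101010, 11-100, 110-10, 1101-0, 11010-, 111011}
Coverage chart:
  m0: -00000,0--000,0-000-,00-00-
  m1: 0-0-01,0-000-,00--01,00-0-1,00-00-
  m3: 00-0-1 ←essential
  m5: --0101,-0-101,0--101,0-0-01,00--01
  m8: 0--000,00-00-
  m9: -01-01,00--01,00-0-1,00-00-,001--1
  m11: 00-0-1,001--1
  m13: -0-101,-01-01,-011-1,0--101,00--01,001--1
  m14: 0-1110,00111-
  m15: -011-1,001--1,00111-
  m16: 0--000,0-000-
  m17: 0-0-01,0-000-
  m21: --0101,0--101,0-0-01
  m24: 0--000 ←essential
  m29: 0--101 ←essential
  m30: 0-1110 ←essential
  m32: -00000 ←essential
  m37: --0101,-0-101,10-1-1
  m39: 10-1-1 ←essential
  m41: -01-01 ←essential
  m42: 101010 ←essential
  m45: -0-101,-01-01,-011-1,10-1-1
  m47: -011-1,10-1-1
  m50: 110-10 ←essential
  m52: 11-100,1101-0,11010-
  m53: --0101,11010-
  m54: 110-10,1101-0
  m59: 111011 ←essential
  m60: 11-100 ←essential
Essential: -00000, -01-01, 0--000, 0--101, 0-1110, 00-0-1, 10-1-1, 101010, 11-100, 110-10, 111011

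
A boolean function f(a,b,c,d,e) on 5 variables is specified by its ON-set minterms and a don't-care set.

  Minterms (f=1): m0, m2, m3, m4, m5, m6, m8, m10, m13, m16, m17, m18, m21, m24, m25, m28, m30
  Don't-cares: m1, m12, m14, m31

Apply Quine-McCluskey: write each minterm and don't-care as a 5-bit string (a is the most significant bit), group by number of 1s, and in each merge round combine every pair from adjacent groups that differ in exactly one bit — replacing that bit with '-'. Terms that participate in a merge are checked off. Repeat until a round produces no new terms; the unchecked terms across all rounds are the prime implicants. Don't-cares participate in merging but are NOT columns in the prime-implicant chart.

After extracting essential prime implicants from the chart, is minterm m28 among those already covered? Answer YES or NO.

NO

Round 0: 00000✓ 00001✓ 00010✓ 00011✓ 00100✓ 00101✓ 00110✓ 01000✓ 01010✓ 01100✓ 01101✓ 01110✓ 10000✓ 10001✓ 10010✓ 10101✓ 11000✓ 11001✓ 11100✓ 11110✓ 11111✓
Round 1: -0000✓ -0001✓ -0010✓ -0101✓ -1000✓ -1100✓ -1110✓ 0-000✓ 0-010✓ 0-100✓ 0-101✓ 0-110✓ 00-00✓ 00-01✓ 00-10✓ 000-0✓ 000-1✓ 0000-✓ 0001-✓ 001-0✓ 0010-✓ 01-00✓ 01-10✓ 010-0✓ 011-0✓ 0110-✓ 1-000✓ 1-001✓ 10-01✓ 100-0✓ 1000-✓ 11-00✓ 1100-✓ 111-0✓ 1111-
Round 2: --000 -0-01 -00-0 -000- -1-00 -11-0 0--00✓ 0--10✓ 0-0-0✓ 0-1-0✓ 0-10- 00--0✓ 00-0- 000-- 01--0✓ 1-00-
Round 3: 0---0
PIs = {--000, -0-01, -00-0, -000-, -1-00, -11-0, 0---0, 0-10-, 00-0-, 000--, 1-00-, 1111-}
Coverage chart:
  m0: --000,-00-0,-000-,0---0,00-0-,000--
  m2: -00-0,0---0,000--
  m3: 000-- ←essential
  m4: 0---0,0-10-,00-0-
  m5: -0-01,0-10-,00-0-
  m6: 0---0 ←essential
  m8: --000,-1-00,0---0
  m10: 0---0 ←essential
  m13: 0-10- ←essential
  m16: --000,-00-0,-000-,1-00-
  m17: -0-01,-000-,1-00-
  m18: -00-0 ←essential
  m21: -0-01 ←essential
  m24: --000,-1-00,1-00-
  m25: 1-00- ←essential
  m28: -1-00,-11-0
  m30: -11-0,1111-
Essential: -0-01, -00-0, 0---0, 0-10-, 000--, 1-00-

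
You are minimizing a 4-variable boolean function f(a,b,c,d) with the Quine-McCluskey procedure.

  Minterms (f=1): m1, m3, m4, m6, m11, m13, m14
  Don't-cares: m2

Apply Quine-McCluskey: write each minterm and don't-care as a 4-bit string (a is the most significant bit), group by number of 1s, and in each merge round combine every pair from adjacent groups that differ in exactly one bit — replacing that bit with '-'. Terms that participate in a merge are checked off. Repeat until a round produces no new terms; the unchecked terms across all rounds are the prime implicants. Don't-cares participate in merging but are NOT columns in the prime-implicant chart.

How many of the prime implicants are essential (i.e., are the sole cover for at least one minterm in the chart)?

5

[col 0] 0001*, 0010*, 0011*, 0100*, 0110*, 1011*, 1101, 1110*
[col 1] -011, -110, 0-10, 00-1, 001-, 01-0
Prime implicants: -011, -110, 0-10, 00-1, 001-, 01-0, 1101
PI chart (minterm → PIs covering it):
  1 | 00-1  (sole → essential)
  3 | -011,00-1,001-
  4 | 01-0  (sole → essential)
  6 | -110,0-10,01-0
  11 | -011  (sole → essential)
  13 | 1101  (sole → essential)
  14 | -110  (sole → essential)
Essential prime implicants: -011, -110, 00-1, 01-0, 1101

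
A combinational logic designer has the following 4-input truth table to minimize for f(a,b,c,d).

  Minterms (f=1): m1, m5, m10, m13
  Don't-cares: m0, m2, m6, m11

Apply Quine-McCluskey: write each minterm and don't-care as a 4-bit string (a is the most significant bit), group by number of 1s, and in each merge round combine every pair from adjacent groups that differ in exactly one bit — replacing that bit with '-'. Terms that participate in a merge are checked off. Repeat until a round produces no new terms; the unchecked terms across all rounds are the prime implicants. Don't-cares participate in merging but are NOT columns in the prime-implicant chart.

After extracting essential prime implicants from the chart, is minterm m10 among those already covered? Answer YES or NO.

NO

[col 0] 0000*, 0001*, 0010*, 0101*, 0110*, 1010*, 1011*, 1101*
[col 1] -010, -101, 0-01, 0-10, 00-0, 000-, 101-
Prime implicants: -010, -101, 0-01, 0-10, 00-0, 000-, 101-
PI chart (minterm → PIs covering it):
  1 | 0-01,000-
  5 | -101,0-01
  10 | -010,101-
  13 | -101  (sole → essential)
Essential prime implicants: -101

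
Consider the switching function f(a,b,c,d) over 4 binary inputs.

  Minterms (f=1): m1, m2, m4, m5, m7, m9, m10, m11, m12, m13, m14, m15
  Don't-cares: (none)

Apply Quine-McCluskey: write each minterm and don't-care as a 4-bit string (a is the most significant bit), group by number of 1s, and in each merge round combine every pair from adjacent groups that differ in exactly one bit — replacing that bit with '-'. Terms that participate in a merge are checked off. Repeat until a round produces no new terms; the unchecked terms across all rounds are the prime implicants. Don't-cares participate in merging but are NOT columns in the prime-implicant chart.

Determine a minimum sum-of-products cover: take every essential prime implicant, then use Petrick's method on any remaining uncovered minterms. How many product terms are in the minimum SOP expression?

size-2^0 implicants → 0001(✓)  0010(✓)  0100(✓)  0101(✓)  0111(✓)  1001(✓)  1010(✓)  1011(✓)  1100(✓)  1101(✓)  1110(✓)  1111(✓)
size-2^1 implicants → -001(✓)  -010  -100(✓)  -101(✓)  -111(✓)  0-01(✓)  01-1(✓)  010-(✓)  1-01(✓)  1-10(✓)  1-11(✓)  10-1(✓)  101-(✓)  11-0(✓)  11-1(✓)  110-(✓)  111-(✓)
size-2^2 implicants → --01  -1-1  -10-  1--1  1-1-  11--
Unchecked terms (primes): --01, -010, -1-1, -10-, 1--1, 1-1-, 11--
Minterm coverage:
  m1 ⊆ --01 [E]
  m2 ⊆ -010 [E]
  m4 ⊆ -10- [E]
  m5 ⊆ --01,-1-1,-10-
  m7 ⊆ -1-1 [E]
  m9 ⊆ --01,1--1
  m10 ⊆ -010,1-1-
  m11 ⊆ 1--1,1-1-
  m12 ⊆ -10-,11--
  m13 ⊆ --01,-1-1,-10-,1--1,11--
  m14 ⊆ 1-1-,11--
  m15 ⊆ -1-1,1--1,1-1-,11--
E = {--01, -010, -1-1, -10-}
Petrick residual → 1-1-
Cover = c'd + b'cd' + bd + bc' + ac  |cover|=5

5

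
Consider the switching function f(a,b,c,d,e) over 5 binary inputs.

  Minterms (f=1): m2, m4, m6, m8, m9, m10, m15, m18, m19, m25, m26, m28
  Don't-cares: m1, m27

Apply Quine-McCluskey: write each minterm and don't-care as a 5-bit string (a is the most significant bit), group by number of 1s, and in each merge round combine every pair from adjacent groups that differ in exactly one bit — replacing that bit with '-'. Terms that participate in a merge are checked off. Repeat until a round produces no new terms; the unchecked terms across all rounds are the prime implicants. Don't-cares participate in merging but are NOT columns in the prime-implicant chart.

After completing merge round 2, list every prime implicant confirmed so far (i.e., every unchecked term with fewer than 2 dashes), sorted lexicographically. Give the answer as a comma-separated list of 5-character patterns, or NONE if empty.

size-2^0 implicants → 00001(✓)  00010(✓)  00100(✓)  00110(✓)  01000(✓)  01001(✓)  01010(✓)  01111  10010(✓)  10011(✓)  11001(✓)  11010(✓)  11011(✓)  11100
size-2^1 implicants → -0010(✓)  -1001  -1010(✓)  0-001  0-010(✓)  00-10  001-0  010-0  0100-  1-010(✓)  1-011(✓)  1001-(✓)  110-1  1101-(✓)
size-2^2 implicants → --010  1-01-
Unchecked terms (primes): --010, -1001, 0-001, 00-10, 001-0, 010-0, 0100-, 01111, 1-01-, 110-1, 11100

-1001, 0-001, 00-10, 001-0, 010-0, 0100-, 01111, 110-1, 11100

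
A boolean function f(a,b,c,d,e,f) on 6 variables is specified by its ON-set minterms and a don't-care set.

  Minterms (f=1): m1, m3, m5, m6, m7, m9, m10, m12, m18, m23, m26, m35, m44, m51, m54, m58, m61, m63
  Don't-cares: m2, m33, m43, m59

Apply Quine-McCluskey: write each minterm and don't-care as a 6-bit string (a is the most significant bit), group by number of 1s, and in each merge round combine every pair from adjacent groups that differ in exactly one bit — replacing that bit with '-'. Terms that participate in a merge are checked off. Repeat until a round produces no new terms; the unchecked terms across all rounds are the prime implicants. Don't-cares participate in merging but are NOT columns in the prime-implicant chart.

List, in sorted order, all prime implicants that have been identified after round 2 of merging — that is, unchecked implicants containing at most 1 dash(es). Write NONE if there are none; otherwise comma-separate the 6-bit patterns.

Round 0: 000001✓ 000010✓ 000011✓ 000101✓ 000110✓ 000111✓ 001001✓ 001010✓ 001100✓ 010010✓ 010111✓ 011010✓ 100001✓ 100011✓ 101011✓ 101100✓ 110011✓ 110110 111010✓ 111011✓ 111101✓ 111111✓
Round 1: -00001✓ -00011✓ -01100 -11010 0-0010✓ 0-0111 0-1010✓ 00-001 00-010✓ 000-01✓ 000-10✓ 000-11✓ 0000-1✓ 00001-✓ 0001-1✓ 00011-✓ 01-010✓ 1-0011✓ 1-1011✓ 10-011✓ 1000-1✓ 11-011✓ 111-11 11101- 1111-1
Round 2: -000-1 0--010 000--1 000-1- 1--011
PIs = {-000-1, -01100, -11010, 0--010, 0-0111, 00-001, 000--1, 000-1-, 1--011, 110110, 111-11, 11101-, 1111-1}

-01100, -11010, 0-0111, 00-001, 110110, 111-11, 11101-, 1111-1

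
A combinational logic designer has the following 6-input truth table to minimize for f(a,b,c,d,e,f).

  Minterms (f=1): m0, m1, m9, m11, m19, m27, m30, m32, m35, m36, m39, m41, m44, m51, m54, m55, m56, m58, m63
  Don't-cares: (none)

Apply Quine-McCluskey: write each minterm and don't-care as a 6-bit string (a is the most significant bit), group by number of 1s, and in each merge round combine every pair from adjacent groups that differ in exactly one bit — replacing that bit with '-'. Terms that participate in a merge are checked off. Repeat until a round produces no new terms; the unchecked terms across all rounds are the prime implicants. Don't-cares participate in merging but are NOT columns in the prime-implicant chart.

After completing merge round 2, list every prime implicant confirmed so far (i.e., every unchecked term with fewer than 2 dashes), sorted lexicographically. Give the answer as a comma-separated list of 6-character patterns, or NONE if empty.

-00000, -01001, -10011, 0-1011, 00-001, 00000-, 0010-1, 01-011, 011110, 10-100, 100-00, 11-111, 11011-, 1110-0

[col 0] 000000*, 000001*, 001001*, 001011*, 010011*, 011011*, 011110, 100000*, 100011*, 100100*, 100111*, 101001*, 101100*, 110011*, 110110*, 110111*, 111000*, 111010*, 111111*
[col 1] -00000, -01001, -10011, 0-1011, 00-001, 00000-, 0010-1, 01-011, 1-0011*, 1-0111*, 10-100, 100-00, 100-11*, 11-111, 110-11*, 11011-, 1110-0
[col 2] 1-0-11
Prime implicants: -00000, -01001, -10011, 0-1011, 00-001, 00000-, 0010-1, 01-011, 011110, 1-0-11, 10-100, 100-00, 11-111, 11011-, 1110-0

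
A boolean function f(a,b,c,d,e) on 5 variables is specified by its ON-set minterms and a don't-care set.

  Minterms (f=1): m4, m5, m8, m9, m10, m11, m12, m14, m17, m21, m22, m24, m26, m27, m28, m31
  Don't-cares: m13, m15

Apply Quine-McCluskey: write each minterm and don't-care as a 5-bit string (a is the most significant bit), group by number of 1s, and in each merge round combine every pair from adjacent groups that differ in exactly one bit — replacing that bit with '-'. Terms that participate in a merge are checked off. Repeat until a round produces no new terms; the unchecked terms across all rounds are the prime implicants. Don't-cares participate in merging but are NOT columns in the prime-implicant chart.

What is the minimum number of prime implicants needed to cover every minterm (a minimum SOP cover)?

size-2^0 implicants → 00100(✓)  00101(✓)  01000(✓)  01001(✓)  01010(✓)  01011(✓)  01100(✓)  01101(✓)  01110(✓)  01111(✓)  10001(✓)  10101(✓)  10110  11000(✓)  11010(✓)  11011(✓)  11100(✓)  11111(✓)
size-2^1 implicants → -0101  -1000(✓)  -1010(✓)  -1011(✓)  -1100(✓)  -1111(✓)  0-100(✓)  0-101(✓)  0010-(✓)  01-00(✓)  01-01(✓)  01-10(✓)  01-11(✓)  010-0(✓)  010-1(✓)  0100-(✓)  0101-(✓)  011-0(✓)  011-1(✓)  0110-(✓)  0111-(✓)  10-01  11-00(✓)  11-11(✓)  110-0(✓)  1101-(✓)
size-2^2 implicants → -1-00  -1-11  -10-0  -101-  0-10-  01--0(✓)  01--1(✓)  01-0-(✓)  01-1-(✓)  010--(✓)  011--(✓)
size-2^3 implicants → 01---
Unchecked terms (primes): -0101, -1-00, -1-11, -10-0, -101-, 0-10-, 01---, 10-01, 10110
Minterm coverage:
  m4 ⊆ 0-10- [E]
  m5 ⊆ -0101,0-10-
  m8 ⊆ -1-00,-10-0,01---
  m9 ⊆ 01--- [E]
  m10 ⊆ -10-0,-101-,01---
  m11 ⊆ -1-11,-101-,01---
  m12 ⊆ -1-00,0-10-,01---
  m14 ⊆ 01--- [E]
  m17 ⊆ 10-01 [E]
  m21 ⊆ -0101,10-01
  m22 ⊆ 10110 [E]
  m24 ⊆ -1-00,-10-0
  m26 ⊆ -10-0,-101-
  m27 ⊆ -1-11,-101-
  m28 ⊆ -1-00 [E]
  m31 ⊆ -1-11 [E]
E = {-1-00, -1-11, 0-10-, 01---, 10-01, 10110}
Petrick residual → -10-0
Cover = bd'e' + bde + bc'e' + a'cd' + a'b + ab'd'e + ab'cde'  |cover|=7

7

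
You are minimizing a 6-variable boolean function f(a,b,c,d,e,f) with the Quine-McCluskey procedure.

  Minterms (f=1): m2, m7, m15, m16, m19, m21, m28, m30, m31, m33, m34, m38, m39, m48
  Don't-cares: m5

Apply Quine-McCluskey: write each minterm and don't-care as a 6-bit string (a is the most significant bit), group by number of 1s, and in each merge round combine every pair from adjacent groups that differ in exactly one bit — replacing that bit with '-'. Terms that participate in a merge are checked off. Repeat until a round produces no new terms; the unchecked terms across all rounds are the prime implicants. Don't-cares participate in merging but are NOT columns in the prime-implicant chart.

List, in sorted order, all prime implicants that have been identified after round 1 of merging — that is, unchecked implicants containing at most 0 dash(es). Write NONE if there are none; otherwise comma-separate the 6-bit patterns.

Round 0: 000010✓ 000101✓ 000111✓ 001111✓ 010000✓ 010011 010101✓ 011100✓ 011110✓ 011111✓ 100001 100010✓ 100110✓ 100111✓ 110000✓
Round 1: -00010 -00111 -10000 0-0101 0-1111 00-111 0001-1 0111-0 01111- 100-10 10011-
PIs = {-00010, -00111, -10000, 0-0101, 0-1111, 00-111, 0001-1, 010011, 0111-0, 01111-, 100-10, 100001, 10011-}

010011, 100001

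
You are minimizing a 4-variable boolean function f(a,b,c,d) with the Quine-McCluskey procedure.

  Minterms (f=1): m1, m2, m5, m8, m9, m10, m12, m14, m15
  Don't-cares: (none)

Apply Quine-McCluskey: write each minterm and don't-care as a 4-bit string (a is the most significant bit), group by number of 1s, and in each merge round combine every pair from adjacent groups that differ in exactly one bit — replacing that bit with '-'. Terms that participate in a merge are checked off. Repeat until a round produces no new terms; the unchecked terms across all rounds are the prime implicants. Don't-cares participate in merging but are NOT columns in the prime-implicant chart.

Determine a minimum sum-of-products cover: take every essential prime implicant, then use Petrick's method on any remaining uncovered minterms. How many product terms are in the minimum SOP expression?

[col 0] 0001*, 0010*, 0101*, 1000*, 1001*, 1010*, 1100*, 1110*, 1111*
[col 1] -001, -010, 0-01, 1-00*, 1-10*, 10-0*, 100-, 11-0*, 111-
[col 2] 1--0
Prime implicants: -001, -010, 0-01, 1--0, 100-, 111-
PI chart (minterm → PIs covering it):
  1 | -001,0-01
  2 | -010  (sole → essential)
  5 | 0-01  (sole → essential)
  8 | 1--0,100-
  9 | -001,100-
  10 | -010,1--0
  12 | 1--0  (sole → essential)
  14 | 1--0,111-
  15 | 111-  (sole → essential)
Essential prime implicants: -010, 0-01, 1--0, 111-
Petrick residual → -001
Minimum SOP uses 5 PIs: b'c'd + b'cd' + a'c'd + ad' + abc

5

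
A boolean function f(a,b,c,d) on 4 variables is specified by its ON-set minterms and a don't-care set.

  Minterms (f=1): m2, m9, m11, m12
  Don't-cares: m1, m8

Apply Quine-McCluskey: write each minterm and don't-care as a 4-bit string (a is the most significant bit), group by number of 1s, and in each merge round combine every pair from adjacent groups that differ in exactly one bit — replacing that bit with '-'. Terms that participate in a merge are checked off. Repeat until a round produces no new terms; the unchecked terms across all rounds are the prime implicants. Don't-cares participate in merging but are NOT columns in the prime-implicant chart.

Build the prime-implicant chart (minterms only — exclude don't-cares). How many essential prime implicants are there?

size-2^0 implicants → 0001(✓)  0010  1000(✓)  1001(✓)  1011(✓)  1100(✓)
size-2^1 implicants → -001  1-00  10-1  100-
Unchecked terms (primes): -001, 0010, 1-00, 10-1, 100-
Minterm coverage:
  m2 ⊆ 0010 [E]
  m9 ⊆ -001,10-1,100-
  m11 ⊆ 10-1 [E]
  m12 ⊆ 1-00 [E]
E = {0010, 1-00, 10-1}

3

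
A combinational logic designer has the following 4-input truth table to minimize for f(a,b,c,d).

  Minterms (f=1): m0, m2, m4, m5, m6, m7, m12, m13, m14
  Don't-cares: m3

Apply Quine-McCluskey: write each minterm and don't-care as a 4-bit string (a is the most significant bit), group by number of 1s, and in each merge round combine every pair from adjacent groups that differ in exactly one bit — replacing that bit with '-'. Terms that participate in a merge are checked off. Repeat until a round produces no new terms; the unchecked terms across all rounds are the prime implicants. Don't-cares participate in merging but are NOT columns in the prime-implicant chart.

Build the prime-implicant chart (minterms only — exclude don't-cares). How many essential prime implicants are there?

3

Round 0: 0000✓ 0010✓ 0011✓ 0100✓ 0101✓ 0110✓ 0111✓ 1100✓ 1101✓ 1110✓
Round 1: -100✓ -101✓ -110✓ 0-00✓ 0-10✓ 0-11✓ 00-0✓ 001-✓ 01-0✓ 01-1✓ 010-✓ 011-✓ 11-0✓ 110-✓
Round 2: -1-0 -10- 0--0 0-1- 01--
PIs = {-1-0, -10-, 0--0, 0-1-, 01--}
Coverage chart:
  m0: 0--0 ←essential
  m2: 0--0,0-1-
  m4: -1-0,-10-,0--0,01--
  m5: -10-,01--
  m6: -1-0,0--0,0-1-,01--
  m7: 0-1-,01--
  m12: -1-0,-10-
  m13: -10- ←essential
  m14: -1-0 ←essential
Essential: -1-0, -10-, 0--0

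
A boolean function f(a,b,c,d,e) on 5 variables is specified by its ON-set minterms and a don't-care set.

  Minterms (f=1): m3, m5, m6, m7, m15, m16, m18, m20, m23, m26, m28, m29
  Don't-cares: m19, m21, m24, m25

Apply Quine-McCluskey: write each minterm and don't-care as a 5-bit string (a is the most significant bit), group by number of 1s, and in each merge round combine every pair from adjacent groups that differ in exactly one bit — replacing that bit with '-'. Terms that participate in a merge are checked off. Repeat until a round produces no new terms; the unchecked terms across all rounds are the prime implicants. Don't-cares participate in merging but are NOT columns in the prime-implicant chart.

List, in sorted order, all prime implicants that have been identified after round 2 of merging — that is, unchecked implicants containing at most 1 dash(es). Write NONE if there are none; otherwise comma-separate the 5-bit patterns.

size-2^0 implicants → 00011(✓)  00101(✓)  00110(✓)  00111(✓)  01111(✓)  10000(✓)  10010(✓)  10011(✓)  10100(✓)  10101(✓)  10111(✓)  11000(✓)  11001(✓)  11010(✓)  11100(✓)  11101(✓)
size-2^1 implicants → -0011(✓)  -0101(✓)  -0111(✓)  0-111  00-11(✓)  001-1(✓)  0011-  1-000(✓)  1-010(✓)  1-100(✓)  1-101(✓)  10-00(✓)  10-11(✓)  100-0(✓)  1001-  101-1(✓)  1010-(✓)  11-00(✓)  11-01(✓)  110-0(✓)  1100-(✓)  1110-(✓)
size-2^2 implicants → -0-11  -01-1  1--00  1-0-0  1-10-  11-0-
Unchecked terms (primes): -0-11, -01-1, 0-111, 0011-, 1--00, 1-0-0, 1-10-, 1001-, 11-0-

0-111, 0011-, 1001-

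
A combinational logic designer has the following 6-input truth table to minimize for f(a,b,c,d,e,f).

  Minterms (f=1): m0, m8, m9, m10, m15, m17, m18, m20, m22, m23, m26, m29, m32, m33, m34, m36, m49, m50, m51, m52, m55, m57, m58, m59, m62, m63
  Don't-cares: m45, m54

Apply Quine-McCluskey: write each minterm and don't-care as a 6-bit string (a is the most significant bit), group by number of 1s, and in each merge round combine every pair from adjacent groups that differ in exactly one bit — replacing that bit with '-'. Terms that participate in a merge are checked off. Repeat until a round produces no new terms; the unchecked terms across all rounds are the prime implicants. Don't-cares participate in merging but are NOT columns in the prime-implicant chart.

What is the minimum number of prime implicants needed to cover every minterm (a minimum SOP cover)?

14

size-2^0 implicants → 000000(✓)  001000(✓)  001001(✓)  001010(✓)  001111  010001(✓)  010010(✓)  010100(✓)  010110(✓)  010111(✓)  011010(✓)  011101  100000(✓)  100001(✓)  100010(✓)  100100(✓)  101101  110001(✓)  110010(✓)  110011(✓)  110100(✓)  110110(✓)  110111(✓)  111001(✓)  111010(✓)  111011(✓)  111110(✓)  111111(✓)
size-2^1 implicants → -00000  -10001  -10010(✓)  -10100(✓)  -10110(✓)  -10111(✓)  -11010(✓)  0-1010  00-000  0010-0  00100-  01-010(✓)  010-10(✓)  0101-0(✓)  01011-(✓)  1-0001  1-0010  1-0100  100-00  1000-0  10000-  11-001(✓)  11-010(✓)  11-011(✓)  11-110(✓)  11-111(✓)  110-10(✓)  110-11(✓)  1100-1(✓)  11001-(✓)  1101-0(✓)  11011-(✓)  111-10(✓)  111-11(✓)  1110-1(✓)  11101-(✓)  11111-(✓)
size-2^2 implicants → -1-010  -10-10  -101-0  -1011-  11--10(✓)  11--11(✓)  11-0-1  11-01-(✓)  11-11-(✓)  110-1-(✓)  111-1-(✓)
size-2^3 implicants → 11--1-
Unchecked terms (primes): -00000, -1-010, -10-10, -10001, -101-0, -1011-, 0-1010, 00-000, 0010-0, 00100-, 001111, 011101, 1-0001, 1-0010, 1-0100, 100-00, 1000-0, 10000-, 101101, 11--1-, 11-0-1
Minterm coverage:
  m0 ⊆ -00000,00-000
  m8 ⊆ 00-000,0010-0,00100-
  m9 ⊆ 00100- [E]
  m10 ⊆ 0-1010,0010-0
  m15 ⊆ 001111 [E]
  m17 ⊆ -10001 [E]
  m18 ⊆ -1-010,-10-10
  m20 ⊆ -101-0 [E]
  m22 ⊆ -10-10,-101-0,-1011-
  m23 ⊆ -1011- [E]
  m26 ⊆ -1-010,0-1010
  m29 ⊆ 011101 [E]
  m32 ⊆ -00000,100-00,1000-0,10000-
  m33 ⊆ 1-0001,10000-
  m34 ⊆ 1-0010,1000-0
  m36 ⊆ 1-0100,100-00
  m49 ⊆ -10001,1-0001,11-0-1
  m50 ⊆ -1-010,-10-10,1-0010,11--1-
  m51 ⊆ 11--1-,11-0-1
  m52 ⊆ -101-0,1-0100
  m55 ⊆ -1011-,11--1-
  m57 ⊆ 11-0-1 [E]
  m58 ⊆ -1-010,11--1-
  m59 ⊆ 11--1-,11-0-1
  m62 ⊆ 11--1- [E]
  m63 ⊆ 11--1- [E]
E = {-10001, -101-0, -1011-, 00100-, 001111, 011101, 11--1-, 11-0-1}
Petrick residual → -00000, -1-010, 0-1010, 1-0001, 1-0010, 1-0100
Cover = b'c'd'e'f' + bd'ef' + bc'd'e'f + bc'df' + bc'de + a'cd'ef' + a'b'cd'e' + a'b'cdef + a'bcde'f + ac'd'e'f + ac'd'ef' + ac'de'f' + abe + abd'f  |cover|=14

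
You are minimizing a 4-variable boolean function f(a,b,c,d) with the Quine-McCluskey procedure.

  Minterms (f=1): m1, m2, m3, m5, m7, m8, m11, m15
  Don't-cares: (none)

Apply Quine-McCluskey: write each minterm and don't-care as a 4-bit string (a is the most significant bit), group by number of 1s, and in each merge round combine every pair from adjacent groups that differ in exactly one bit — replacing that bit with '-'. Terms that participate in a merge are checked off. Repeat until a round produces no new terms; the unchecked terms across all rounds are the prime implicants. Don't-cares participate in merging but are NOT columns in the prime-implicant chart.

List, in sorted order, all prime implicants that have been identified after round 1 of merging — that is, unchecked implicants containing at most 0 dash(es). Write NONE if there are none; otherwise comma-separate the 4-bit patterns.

1000

[col 0] 0001*, 0010*, 0011*, 0101*, 0111*, 1000, 1011*, 1111*
[col 1] -011*, -111*, 0-01*, 0-11*, 00-1*, 001-, 01-1*, 1-11*
[col 2] --11, 0--1
Prime implicants: --11, 0--1, 001-, 1000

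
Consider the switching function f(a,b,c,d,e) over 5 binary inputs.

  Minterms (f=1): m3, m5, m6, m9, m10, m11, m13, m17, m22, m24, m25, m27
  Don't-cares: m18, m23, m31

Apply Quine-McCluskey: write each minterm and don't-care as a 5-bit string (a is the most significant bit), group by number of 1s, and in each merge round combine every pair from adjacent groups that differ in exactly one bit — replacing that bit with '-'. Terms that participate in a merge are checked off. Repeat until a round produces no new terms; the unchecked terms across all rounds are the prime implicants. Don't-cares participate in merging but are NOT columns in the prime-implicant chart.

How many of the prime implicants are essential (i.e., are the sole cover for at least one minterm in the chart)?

size-2^0 implicants → 00011(✓)  00101(✓)  00110(✓)  01001(✓)  01010(✓)  01011(✓)  01101(✓)  10001(✓)  10010(✓)  10110(✓)  10111(✓)  11000(✓)  11001(✓)  11011(✓)  11111(✓)
size-2^1 implicants → -0110  -1001(✓)  -1011(✓)  0-011  0-101  01-01  010-1(✓)  0101-  1-001  1-111  10-10  1011-  11-11  110-1(✓)  1100-
size-2^2 implicants → -10-1
Unchecked terms (primes): -0110, -10-1, 0-011, 0-101, 01-01, 0101-, 1-001, 1-111, 10-10, 1011-, 11-11, 1100-
Minterm coverage:
  m3 ⊆ 0-011 [E]
  m5 ⊆ 0-101 [E]
  m6 ⊆ -0110 [E]
  m9 ⊆ -10-1,01-01
  m10 ⊆ 0101- [E]
  m11 ⊆ -10-1,0-011,0101-
  m13 ⊆ 0-101,01-01
  m17 ⊆ 1-001 [E]
  m22 ⊆ -0110,10-10,1011-
  m24 ⊆ 1100- [E]
  m25 ⊆ -10-1,1-001,1100-
  m27 ⊆ -10-1,11-11
E = {-0110, 0-011, 0-101, 0101-, 1-001, 1100-}

6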